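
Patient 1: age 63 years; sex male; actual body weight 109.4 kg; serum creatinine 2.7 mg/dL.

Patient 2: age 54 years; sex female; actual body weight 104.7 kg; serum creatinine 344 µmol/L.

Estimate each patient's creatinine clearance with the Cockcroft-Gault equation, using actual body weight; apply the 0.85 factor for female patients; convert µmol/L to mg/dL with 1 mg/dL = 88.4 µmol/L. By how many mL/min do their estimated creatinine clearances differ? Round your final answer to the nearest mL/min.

Patient 1: CrCl = (140 − 63) × 109.4 / (72 × 2.7) = 8423.8 / 194.40 ≈ 43.3 mL/min
Patient 2: SCr = 344 / 88.4 = 3.891 mg/dL
Patient 2: CrCl = (140 − 54) × 104.7 / (72 × 3.891) × 0.85 = 9004.2 / 280.15 × 0.85 ≈ 27.3 mL/min
|43.3 − 27.3| = 16.0 mL/min

16 mL/min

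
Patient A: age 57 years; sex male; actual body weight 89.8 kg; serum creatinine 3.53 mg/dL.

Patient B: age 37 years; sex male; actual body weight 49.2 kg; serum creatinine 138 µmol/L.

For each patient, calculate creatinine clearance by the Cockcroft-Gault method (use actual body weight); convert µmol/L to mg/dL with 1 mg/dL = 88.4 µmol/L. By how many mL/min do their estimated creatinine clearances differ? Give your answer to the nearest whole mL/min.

Patient A: CrCl = (140 − 57) × 89.8 / (72 × 3.53) = 7453.4 / 254.16 ≈ 29.3 mL/min
Patient B: SCr = 138 / 88.4 = 1.561 mg/dL
Patient B: CrCl = (140 − 37) × 49.2 / (72 × 1.561) = 5067.6 / 112.39 ≈ 45.1 mL/min
|29.3 − 45.1| = 15.8 mL/min

16 mL/min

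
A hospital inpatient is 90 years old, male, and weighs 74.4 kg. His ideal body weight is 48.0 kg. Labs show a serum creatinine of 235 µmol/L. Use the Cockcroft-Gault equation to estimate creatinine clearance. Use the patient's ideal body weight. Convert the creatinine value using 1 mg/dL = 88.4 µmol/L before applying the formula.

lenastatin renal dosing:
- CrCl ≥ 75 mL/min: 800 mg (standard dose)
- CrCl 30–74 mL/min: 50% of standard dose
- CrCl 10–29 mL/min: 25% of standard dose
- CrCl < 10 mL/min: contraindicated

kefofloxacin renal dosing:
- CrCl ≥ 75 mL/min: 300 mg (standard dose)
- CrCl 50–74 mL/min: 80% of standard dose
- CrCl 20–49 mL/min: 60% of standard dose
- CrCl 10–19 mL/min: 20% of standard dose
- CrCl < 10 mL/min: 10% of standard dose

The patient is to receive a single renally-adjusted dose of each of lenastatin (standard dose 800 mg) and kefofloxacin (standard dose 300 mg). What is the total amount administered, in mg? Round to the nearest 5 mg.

260 mg

SCr = 235 / 88.4 = 2.658 mg/dL
CrCl = (140 − 90) × 48 / (72 × 2.658) = 2400.0 / 191.38 ≈ 12.5 mL/min
CrCl ≈ 13 mL/min.
lenastatin: 10–29 mL/min → 25% of 800 mg = 200 mg.
kefofloxacin: 10–19 mL/min → 20% of 300 mg = 60 mg.
Total = 200 + 60 = 260 mg.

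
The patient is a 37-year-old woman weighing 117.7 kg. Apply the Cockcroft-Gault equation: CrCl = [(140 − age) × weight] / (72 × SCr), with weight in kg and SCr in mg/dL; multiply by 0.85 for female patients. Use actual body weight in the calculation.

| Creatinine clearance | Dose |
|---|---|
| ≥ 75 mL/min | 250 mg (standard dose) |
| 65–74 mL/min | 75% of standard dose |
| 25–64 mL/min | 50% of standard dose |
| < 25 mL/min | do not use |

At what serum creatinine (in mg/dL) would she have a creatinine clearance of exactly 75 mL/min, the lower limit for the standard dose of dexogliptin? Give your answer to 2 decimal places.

1.91 mg/dL

Standard dose requires CrCl ≥ 75 mL/min.
Set (140 − 37) × 117.7 × 0.85 / (72 × SCr) = 75
SCr = (140 − 37) × 117.7 × 0.85 / (72 × 75) = 1.908 mg/dL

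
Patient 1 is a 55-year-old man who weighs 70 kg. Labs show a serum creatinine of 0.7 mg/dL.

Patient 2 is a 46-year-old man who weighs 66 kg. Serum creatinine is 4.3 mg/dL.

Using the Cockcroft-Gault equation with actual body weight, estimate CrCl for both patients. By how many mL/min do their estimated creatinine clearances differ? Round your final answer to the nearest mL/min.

Patient 1: CrCl = (140 − 55) × 70 / (72 × 0.7) = 5950.0 / 50.40 ≈ 118.1 mL/min
Patient 2: CrCl = (140 − 46) × 66 / (72 × 4.3) = 6204.0 / 309.60 ≈ 20.0 mL/min
|118.1 − 20.0| = 98.1 mL/min

98 mL/min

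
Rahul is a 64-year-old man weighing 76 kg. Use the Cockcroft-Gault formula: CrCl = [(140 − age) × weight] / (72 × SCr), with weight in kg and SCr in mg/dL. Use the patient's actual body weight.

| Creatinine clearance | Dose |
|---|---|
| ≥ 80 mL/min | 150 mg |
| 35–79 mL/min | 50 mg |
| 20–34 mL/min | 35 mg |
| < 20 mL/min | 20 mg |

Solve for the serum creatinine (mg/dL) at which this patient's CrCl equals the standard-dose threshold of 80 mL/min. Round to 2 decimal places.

1.00 mg/dL

Standard dose requires CrCl ≥ 80 mL/min.
Set (140 − 64) × 76 / (72 × SCr) = 80
SCr = (140 − 64) × 76 / (72 × 80) = 1.003 mg/dL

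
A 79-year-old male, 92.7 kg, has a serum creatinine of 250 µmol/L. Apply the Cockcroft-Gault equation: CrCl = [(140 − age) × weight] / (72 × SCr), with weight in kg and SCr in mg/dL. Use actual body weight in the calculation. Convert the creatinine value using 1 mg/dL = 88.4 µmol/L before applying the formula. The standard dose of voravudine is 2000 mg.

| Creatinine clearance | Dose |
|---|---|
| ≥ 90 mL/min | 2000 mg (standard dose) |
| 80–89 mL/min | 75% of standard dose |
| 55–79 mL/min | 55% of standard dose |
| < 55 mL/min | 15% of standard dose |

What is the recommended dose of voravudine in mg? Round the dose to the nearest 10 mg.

300 mg

SCr = 250 / 88.4 = 2.828 mg/dL
CrCl = (140 − 79) × 92.7 / (72 × 2.828) = 5654.7 / 203.62 ≈ 27.8 mL/min
CrCl ≈ 28 mL/min → bracket < 55 mL/min.
15% of 2000 mg = 300 mg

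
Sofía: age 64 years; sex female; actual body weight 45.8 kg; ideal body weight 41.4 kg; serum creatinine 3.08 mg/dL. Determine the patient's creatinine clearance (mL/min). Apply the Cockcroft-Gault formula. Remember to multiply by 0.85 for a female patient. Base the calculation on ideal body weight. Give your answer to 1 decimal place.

12.1 mL/min

CrCl = (140 − 64) × 41.4 / (72 × 3.08) × 0.85 = 3146.4 / 221.76 × 0.85 ≈ 12.1 mL/min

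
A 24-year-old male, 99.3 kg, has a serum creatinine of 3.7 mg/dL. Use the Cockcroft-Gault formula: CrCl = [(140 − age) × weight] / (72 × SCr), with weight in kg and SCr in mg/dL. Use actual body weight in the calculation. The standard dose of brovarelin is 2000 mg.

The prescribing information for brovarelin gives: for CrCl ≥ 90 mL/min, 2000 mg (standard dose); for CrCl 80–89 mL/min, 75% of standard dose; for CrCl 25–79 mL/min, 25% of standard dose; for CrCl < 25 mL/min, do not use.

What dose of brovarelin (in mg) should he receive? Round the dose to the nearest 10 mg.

CrCl = (140 − 24) × 99.3 / (72 × 3.7) = 11518.8 / 266.40 ≈ 43.2 mL/min
CrCl ≈ 43 mL/min → bracket 25–79 mL/min.
25% of 2000 mg = 500 mg

500 mg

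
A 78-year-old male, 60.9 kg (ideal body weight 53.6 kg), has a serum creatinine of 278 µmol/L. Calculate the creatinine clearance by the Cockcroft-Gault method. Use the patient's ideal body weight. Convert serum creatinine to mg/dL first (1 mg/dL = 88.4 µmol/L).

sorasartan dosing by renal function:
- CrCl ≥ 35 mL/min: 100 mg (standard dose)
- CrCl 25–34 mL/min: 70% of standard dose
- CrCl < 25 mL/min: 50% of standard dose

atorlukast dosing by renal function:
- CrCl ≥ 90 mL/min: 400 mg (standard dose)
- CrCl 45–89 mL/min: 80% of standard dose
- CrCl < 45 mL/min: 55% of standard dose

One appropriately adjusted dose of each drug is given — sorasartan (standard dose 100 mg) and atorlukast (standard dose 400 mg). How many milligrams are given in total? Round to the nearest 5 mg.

270 mg

SCr = 278 / 88.4 = 3.145 mg/dL
CrCl = (140 − 78) × 53.6 / (72 × 3.145) = 3323.2 / 226.44 ≈ 14.7 mL/min
CrCl ≈ 15 mL/min.
sorasartan: < 25 mL/min → 50% of 100 mg = 50 mg.
atorlukast: < 45 mL/min → 55% of 400 mg = 220 mg.
Total = 50 + 220 = 270 mg.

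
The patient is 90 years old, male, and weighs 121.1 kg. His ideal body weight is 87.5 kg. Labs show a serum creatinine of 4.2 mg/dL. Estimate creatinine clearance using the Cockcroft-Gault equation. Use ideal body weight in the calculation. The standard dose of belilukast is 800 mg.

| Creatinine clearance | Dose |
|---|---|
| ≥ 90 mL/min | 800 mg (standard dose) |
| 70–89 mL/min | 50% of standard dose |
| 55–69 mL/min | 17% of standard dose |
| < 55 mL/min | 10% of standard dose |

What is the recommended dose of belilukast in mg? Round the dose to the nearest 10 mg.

80 mg

CrCl = (140 − 90) × 87.5 / (72 × 4.2) = 4375.0 / 302.40 ≈ 14.5 mL/min
CrCl ≈ 14 mL/min → bracket < 55 mL/min.
10% of 800 mg = 80 mg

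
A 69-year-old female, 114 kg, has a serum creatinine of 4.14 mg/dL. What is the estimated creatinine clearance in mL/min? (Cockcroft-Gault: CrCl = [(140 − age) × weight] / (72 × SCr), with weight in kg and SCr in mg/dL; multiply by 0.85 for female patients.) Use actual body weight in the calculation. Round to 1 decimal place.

23.1 mL/min

CrCl = (140 − 69) × 114 / (72 × 4.14) × 0.85 = 8094.0 / 298.08 × 0.85 ≈ 23.1 mL/min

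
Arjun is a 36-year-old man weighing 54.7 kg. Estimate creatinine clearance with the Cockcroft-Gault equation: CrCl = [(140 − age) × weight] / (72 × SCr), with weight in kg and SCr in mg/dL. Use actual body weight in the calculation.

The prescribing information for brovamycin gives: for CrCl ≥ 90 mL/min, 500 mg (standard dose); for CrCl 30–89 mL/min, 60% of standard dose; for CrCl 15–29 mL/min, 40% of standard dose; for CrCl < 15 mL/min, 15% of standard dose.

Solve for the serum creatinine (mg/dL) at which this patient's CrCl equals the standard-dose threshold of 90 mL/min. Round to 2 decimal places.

Standard dose requires CrCl ≥ 90 mL/min.
Set (140 − 36) × 54.7 / (72 × SCr) = 90
SCr = (140 − 36) × 54.7 / (72 × 90) = 0.878 mg/dL

0.88 mg/dL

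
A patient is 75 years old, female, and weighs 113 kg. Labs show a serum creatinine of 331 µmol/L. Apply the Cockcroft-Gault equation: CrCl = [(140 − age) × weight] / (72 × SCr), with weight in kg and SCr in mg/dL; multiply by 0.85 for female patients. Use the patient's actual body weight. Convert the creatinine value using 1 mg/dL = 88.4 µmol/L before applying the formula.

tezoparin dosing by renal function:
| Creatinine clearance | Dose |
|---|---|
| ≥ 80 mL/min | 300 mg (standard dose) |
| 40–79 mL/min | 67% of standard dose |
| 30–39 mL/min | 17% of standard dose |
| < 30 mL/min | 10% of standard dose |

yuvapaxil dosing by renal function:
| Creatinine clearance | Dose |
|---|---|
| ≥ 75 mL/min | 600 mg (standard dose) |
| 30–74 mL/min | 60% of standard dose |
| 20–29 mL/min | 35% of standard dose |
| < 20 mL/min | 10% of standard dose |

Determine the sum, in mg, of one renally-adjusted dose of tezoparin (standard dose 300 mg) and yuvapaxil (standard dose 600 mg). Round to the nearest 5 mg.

240 mg

SCr = 331 / 88.4 = 3.744 mg/dL
CrCl = (140 − 75) × 113 / (72 × 3.744) × 0.85 = 7345.0 / 269.57 × 0.85 ≈ 23.2 mL/min
CrCl ≈ 23 mL/min.
tezoparin: < 30 mL/min → 10% of 300 mg = 30 mg.
yuvapaxil: 20–29 mL/min → 35% of 600 mg = 210 mg.
Total = 30 + 210 = 240 mg.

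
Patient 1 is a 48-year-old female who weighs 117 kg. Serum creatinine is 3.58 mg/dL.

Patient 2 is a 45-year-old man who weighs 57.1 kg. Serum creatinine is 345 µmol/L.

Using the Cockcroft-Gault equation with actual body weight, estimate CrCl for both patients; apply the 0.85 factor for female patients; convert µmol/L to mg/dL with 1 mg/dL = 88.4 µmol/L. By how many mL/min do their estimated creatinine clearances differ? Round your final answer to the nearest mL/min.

16 mL/min

Patient 1: CrCl = (140 − 48) × 117 / (72 × 3.58) × 0.85 = 10764.0 / 257.76 × 0.85 ≈ 35.5 mL/min
Patient 2: SCr = 345 / 88.4 = 3.903 mg/dL
Patient 2: CrCl = (140 − 45) × 57.1 / (72 × 3.903) = 5424.5 / 281.02 ≈ 19.3 mL/min
|35.5 − 19.3| = 16.2 mL/min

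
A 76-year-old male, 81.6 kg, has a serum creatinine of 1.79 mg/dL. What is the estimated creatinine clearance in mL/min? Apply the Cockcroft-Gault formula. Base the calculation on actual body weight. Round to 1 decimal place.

40.5 mL/min

CrCl = (140 − 76) × 81.6 / (72 × 1.79) = 5222.4 / 128.88 ≈ 40.5 mL/min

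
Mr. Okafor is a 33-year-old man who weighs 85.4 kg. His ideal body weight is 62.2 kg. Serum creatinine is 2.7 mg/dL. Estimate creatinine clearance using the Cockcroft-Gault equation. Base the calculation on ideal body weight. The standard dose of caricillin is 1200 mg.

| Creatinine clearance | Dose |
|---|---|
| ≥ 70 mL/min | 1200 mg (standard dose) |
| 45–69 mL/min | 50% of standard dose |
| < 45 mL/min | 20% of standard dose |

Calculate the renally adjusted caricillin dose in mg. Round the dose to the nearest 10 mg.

CrCl = (140 − 33) × 62.2 / (72 × 2.7) = 6655.4 / 194.40 ≈ 34.2 mL/min
CrCl ≈ 34 mL/min → bracket < 45 mL/min.
20% of 1200 mg = 240 mg

240 mg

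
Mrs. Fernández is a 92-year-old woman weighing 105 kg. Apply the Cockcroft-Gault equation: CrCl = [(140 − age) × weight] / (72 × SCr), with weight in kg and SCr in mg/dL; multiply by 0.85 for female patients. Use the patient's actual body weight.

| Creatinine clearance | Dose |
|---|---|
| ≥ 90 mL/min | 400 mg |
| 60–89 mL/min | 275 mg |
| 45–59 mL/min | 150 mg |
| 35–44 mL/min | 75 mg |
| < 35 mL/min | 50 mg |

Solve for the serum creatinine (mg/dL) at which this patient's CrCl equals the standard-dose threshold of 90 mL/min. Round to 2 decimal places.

Standard dose requires CrCl ≥ 90 mL/min.
Set (140 − 92) × 105 × 0.85 / (72 × SCr) = 90
SCr = (140 − 92) × 105 × 0.85 / (72 × 90) = 0.661 mg/dL

0.66 mg/dL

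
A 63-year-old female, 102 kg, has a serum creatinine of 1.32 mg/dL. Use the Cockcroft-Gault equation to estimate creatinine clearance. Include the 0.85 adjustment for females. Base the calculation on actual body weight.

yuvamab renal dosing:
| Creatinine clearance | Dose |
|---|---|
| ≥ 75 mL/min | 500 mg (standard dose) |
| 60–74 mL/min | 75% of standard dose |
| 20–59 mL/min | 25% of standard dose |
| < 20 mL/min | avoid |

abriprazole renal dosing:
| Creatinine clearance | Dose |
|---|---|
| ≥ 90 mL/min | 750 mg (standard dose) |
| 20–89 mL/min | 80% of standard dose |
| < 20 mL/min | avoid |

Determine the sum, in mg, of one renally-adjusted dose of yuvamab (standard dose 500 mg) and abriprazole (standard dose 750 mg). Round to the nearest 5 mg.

975 mg

CrCl = (140 − 63) × 102 / (72 × 1.32) × 0.85 = 7854.0 / 95.04 × 0.85 ≈ 70.2 mL/min
CrCl ≈ 70 mL/min.
yuvamab: 60–74 mL/min → 75% of 500 mg = 375 mg.
abriprazole: 20–89 mL/min → 80% of 750 mg = 600 mg.
Total = 375 + 600 = 975 mg.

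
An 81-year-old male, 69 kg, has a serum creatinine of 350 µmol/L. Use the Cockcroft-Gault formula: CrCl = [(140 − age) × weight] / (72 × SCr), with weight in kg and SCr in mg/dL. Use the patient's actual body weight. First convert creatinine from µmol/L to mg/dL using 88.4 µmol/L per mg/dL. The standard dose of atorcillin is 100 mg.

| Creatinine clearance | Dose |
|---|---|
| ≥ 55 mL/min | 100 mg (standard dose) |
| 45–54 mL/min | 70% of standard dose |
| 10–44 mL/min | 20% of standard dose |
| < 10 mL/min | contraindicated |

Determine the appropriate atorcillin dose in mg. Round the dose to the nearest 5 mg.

20 mg

SCr = 350 / 88.4 = 3.959 mg/dL
CrCl = (140 − 81) × 69 / (72 × 3.959) = 4071.0 / 285.05 ≈ 14.3 mL/min
CrCl ≈ 14 mL/min → bracket 10–44 mL/min.
20% of 100 mg = 20 mg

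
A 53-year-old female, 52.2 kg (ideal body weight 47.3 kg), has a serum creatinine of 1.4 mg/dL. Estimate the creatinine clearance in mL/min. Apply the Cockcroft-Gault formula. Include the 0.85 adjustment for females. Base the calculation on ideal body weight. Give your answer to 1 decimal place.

34.7 mL/min

CrCl = (140 − 53) × 47.3 / (72 × 1.4) × 0.85 = 4115.1 / 100.80 × 0.85 ≈ 34.7 mL/min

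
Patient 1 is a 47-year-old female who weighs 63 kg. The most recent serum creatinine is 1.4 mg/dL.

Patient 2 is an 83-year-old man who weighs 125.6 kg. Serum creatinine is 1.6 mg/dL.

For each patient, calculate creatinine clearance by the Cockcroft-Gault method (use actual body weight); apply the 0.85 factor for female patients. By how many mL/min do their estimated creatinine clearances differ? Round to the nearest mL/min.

13 mL/min

Patient 1: CrCl = (140 − 47) × 63 / (72 × 1.4) × 0.85 = 5859.0 / 100.80 × 0.85 ≈ 49.4 mL/min
Patient 2: CrCl = (140 − 83) × 125.6 / (72 × 1.6) = 7159.2 / 115.20 ≈ 62.1 mL/min
|49.4 − 62.1| = 12.7 mL/min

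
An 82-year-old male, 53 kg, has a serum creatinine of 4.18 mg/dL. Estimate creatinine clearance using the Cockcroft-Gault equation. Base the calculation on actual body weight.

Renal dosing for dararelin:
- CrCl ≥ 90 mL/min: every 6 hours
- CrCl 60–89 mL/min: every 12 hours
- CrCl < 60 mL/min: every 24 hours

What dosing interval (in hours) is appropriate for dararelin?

CrCl = (140 − 82) × 53 / (72 × 4.18) = 3074.0 / 300.96 ≈ 10.2 mL/min
CrCl ≈ 10 mL/min → bracket < 60 mL/min → every 24 hours.

every 24 hours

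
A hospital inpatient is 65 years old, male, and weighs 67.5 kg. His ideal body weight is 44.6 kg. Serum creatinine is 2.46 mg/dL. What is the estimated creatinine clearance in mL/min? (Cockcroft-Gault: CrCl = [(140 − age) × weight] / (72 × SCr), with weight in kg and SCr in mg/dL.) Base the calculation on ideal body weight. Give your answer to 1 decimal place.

18.9 mL/min

CrCl = (140 − 65) × 44.6 / (72 × 2.46) = 3345.0 / 177.12 ≈ 18.9 mL/min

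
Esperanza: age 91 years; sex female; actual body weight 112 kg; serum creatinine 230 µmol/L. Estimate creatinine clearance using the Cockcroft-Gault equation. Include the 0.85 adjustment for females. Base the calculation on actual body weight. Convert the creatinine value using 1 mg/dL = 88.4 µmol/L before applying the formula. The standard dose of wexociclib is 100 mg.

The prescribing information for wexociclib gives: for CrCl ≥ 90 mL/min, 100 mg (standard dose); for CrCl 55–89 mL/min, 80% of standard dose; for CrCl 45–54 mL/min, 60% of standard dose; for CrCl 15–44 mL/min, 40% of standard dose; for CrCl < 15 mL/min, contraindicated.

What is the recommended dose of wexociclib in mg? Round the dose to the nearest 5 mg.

40 mg

SCr = 230 / 88.4 = 2.602 mg/dL
CrCl = (140 − 91) × 112 / (72 × 2.602) × 0.85 = 5488.0 / 187.34 × 0.85 ≈ 24.9 mL/min
CrCl ≈ 25 mL/min → bracket 15–44 mL/min.
40% of 100 mg = 40 mg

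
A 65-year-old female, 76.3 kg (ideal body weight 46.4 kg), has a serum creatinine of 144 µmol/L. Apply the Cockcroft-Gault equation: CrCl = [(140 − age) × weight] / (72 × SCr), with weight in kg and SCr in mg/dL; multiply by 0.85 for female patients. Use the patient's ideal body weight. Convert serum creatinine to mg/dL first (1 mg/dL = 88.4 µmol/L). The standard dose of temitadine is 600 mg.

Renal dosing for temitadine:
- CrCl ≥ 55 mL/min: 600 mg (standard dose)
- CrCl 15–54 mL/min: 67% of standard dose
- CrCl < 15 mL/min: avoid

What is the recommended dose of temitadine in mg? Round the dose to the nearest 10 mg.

400 mg

SCr = 144 / 88.4 = 1.629 mg/dL
CrCl = (140 − 65) × 46.4 / (72 × 1.629) × 0.85 = 3480.0 / 117.29 × 0.85 ≈ 25.2 mL/min
CrCl ≈ 25 mL/min → bracket 15–54 mL/min.
67% of 600 mg = 402 mg → 400 mg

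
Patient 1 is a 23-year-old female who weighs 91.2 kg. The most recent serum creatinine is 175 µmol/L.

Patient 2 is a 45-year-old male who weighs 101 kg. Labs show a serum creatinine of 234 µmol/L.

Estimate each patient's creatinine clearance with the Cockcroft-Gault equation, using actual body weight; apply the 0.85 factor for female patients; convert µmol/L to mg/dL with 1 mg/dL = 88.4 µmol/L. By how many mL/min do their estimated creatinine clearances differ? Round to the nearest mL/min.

Patient 1: SCr = 175 / 88.4 = 1.98 mg/dL
Patient 1: CrCl = (140 − 23) × 91.2 / (72 × 1.98) × 0.85 = 10670.4 / 142.56 × 0.85 ≈ 63.6 mL/min
Patient 2: SCr = 234 / 88.4 = 2.647 mg/dL
Patient 2: CrCl = (140 − 45) × 101 / (72 × 2.647) = 9595.0 / 190.58 ≈ 50.3 mL/min
|63.6 − 50.3| = 13.3 mL/min

13 mL/min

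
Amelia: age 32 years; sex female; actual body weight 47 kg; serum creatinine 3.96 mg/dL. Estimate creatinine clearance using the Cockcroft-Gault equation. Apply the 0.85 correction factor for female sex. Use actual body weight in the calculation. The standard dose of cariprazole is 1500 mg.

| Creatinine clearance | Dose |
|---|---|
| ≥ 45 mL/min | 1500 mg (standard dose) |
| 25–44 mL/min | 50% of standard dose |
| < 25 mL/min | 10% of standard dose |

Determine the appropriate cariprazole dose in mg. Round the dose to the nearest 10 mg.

CrCl = (140 − 32) × 47 / (72 × 3.96) × 0.85 = 5076.0 / 285.12 × 0.85 ≈ 15.1 mL/min
CrCl ≈ 15 mL/min → bracket < 25 mL/min.
10% of 1500 mg = 150 mg

150 mg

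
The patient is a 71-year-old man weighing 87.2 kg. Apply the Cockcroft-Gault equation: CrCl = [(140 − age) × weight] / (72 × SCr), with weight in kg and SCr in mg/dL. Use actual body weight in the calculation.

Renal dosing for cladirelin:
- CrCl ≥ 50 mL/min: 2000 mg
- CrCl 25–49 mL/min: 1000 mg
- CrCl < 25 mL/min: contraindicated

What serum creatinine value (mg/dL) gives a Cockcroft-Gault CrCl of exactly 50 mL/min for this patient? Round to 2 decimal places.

1.67 mg/dL

Standard dose requires CrCl ≥ 50 mL/min.
Set (140 − 71) × 87.2 / (72 × SCr) = 50
SCr = (140 − 71) × 87.2 / (72 × 50) = 1.671 mg/dL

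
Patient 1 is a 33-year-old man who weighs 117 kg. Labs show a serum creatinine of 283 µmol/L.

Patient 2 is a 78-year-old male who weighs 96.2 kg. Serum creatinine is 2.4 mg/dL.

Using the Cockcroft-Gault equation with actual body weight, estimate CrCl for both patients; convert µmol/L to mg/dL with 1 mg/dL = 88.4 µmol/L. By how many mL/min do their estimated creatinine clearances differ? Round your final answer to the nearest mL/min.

20 mL/min

Patient 1: SCr = 283 / 88.4 = 3.201 mg/dL
Patient 1: CrCl = (140 − 33) × 117 / (72 × 3.201) = 12519.0 / 230.47 ≈ 54.3 mL/min
Patient 2: CrCl = (140 − 78) × 96.2 / (72 × 2.4) = 5964.4 / 172.80 ≈ 34.5 mL/min
|54.3 − 34.5| = 19.8 mL/min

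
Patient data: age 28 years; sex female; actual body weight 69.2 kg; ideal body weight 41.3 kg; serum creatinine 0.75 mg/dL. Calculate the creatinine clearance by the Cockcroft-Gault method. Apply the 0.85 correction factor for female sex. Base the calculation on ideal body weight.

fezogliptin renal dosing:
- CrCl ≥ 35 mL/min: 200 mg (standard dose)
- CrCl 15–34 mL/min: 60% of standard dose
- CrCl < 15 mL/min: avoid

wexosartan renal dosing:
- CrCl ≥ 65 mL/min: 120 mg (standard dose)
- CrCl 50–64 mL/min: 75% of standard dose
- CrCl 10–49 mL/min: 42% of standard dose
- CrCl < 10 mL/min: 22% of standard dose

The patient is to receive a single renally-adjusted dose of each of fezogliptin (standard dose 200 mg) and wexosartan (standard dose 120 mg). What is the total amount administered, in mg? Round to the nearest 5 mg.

CrCl = (140 − 28) × 41.3 / (72 × 0.75) × 0.85 = 4625.6 / 54.00 × 0.85 ≈ 72.8 mL/min
CrCl ≈ 73 mL/min.
fezogliptin: ≥ 35 mL/min → 100% of 200 mg = 200 mg.
wexosartan: ≥ 65 mL/min → 100% of 120 mg = 120 mg.
Total = 200 + 120 = 320 mg.

320 mg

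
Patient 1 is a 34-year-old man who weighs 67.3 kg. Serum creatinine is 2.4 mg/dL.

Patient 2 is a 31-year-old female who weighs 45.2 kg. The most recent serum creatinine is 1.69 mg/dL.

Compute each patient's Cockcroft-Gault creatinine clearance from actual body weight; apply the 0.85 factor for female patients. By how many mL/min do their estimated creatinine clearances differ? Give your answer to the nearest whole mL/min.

Patient 1: CrCl = (140 − 34) × 67.3 / (72 × 2.4) = 7133.8 / 172.80 ≈ 41.3 mL/min
Patient 2: CrCl = (140 − 31) × 45.2 / (72 × 1.69) × 0.85 = 4926.8 / 121.68 × 0.85 ≈ 34.4 mL/min
|41.3 − 34.4| = 6.9 mL/min

7 mL/min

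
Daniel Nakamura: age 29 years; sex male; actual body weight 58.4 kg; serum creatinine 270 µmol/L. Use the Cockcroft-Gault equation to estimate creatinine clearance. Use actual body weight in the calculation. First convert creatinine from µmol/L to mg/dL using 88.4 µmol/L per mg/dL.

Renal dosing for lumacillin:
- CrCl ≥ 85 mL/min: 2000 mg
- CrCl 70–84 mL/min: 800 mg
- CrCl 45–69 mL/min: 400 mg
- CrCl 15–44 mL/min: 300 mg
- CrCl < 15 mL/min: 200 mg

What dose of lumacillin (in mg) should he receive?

300 mg

SCr = 270 / 88.4 = 3.054 mg/dL
CrCl = (140 − 29) × 58.4 / (72 × 3.054) = 6482.4 / 219.89 ≈ 29.5 mL/min
CrCl ≈ 29 mL/min → bracket 15–44 mL/min.
Dose for this bracket: 300 mg.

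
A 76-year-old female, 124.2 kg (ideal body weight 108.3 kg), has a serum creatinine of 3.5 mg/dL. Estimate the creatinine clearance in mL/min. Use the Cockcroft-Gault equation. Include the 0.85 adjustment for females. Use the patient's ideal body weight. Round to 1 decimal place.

CrCl = (140 − 76) × 108.3 / (72 × 3.5) × 0.85 = 6931.2 / 252.00 × 0.85 ≈ 23.4 mL/min

23.4 mL/min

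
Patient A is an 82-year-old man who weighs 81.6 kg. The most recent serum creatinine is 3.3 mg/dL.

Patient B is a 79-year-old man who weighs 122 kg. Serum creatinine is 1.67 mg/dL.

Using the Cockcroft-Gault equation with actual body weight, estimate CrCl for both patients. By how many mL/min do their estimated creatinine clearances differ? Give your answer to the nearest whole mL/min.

Patient A: CrCl = (140 − 82) × 81.6 / (72 × 3.3) = 4732.8 / 237.60 ≈ 19.9 mL/min
Patient B: CrCl = (140 − 79) × 122 / (72 × 1.67) = 7442.0 / 120.24 ≈ 61.9 mL/min
|19.9 − 61.9| = 42.0 mL/min

42 mL/min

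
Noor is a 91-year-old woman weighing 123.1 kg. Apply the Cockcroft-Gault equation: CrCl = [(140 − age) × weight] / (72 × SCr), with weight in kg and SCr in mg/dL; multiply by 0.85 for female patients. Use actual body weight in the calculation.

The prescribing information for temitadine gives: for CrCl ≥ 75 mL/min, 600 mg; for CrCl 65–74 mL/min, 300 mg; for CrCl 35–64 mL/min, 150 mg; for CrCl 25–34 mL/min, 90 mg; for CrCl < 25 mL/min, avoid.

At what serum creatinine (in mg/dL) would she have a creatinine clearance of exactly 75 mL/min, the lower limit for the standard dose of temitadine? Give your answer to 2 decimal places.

0.95 mg/dL

Standard dose requires CrCl ≥ 75 mL/min.
Set (140 − 91) × 123.1 × 0.85 / (72 × SCr) = 75
SCr = (140 − 91) × 123.1 × 0.85 / (72 × 75) = 0.949 mg/dL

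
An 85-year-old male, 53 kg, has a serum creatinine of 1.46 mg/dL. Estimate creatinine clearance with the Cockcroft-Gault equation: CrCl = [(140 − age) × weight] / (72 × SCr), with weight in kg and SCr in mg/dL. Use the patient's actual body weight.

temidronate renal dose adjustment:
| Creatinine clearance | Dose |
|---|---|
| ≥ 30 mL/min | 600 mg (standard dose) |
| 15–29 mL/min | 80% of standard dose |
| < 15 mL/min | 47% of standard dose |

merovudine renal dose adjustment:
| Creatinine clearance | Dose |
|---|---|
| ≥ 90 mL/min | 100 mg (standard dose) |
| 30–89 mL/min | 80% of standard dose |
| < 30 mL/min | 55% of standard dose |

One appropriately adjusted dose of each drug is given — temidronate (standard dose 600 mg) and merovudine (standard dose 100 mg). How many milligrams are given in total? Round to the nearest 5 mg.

535 mg

CrCl = (140 − 85) × 53 / (72 × 1.46) = 2915.0 / 105.12 ≈ 27.7 mL/min
CrCl ≈ 28 mL/min.
temidronate: 15–29 mL/min → 80% of 600 mg = 480 mg.
merovudine: < 30 mL/min → 55% of 100 mg = 55 mg.
Total = 480 + 55 = 535 mg.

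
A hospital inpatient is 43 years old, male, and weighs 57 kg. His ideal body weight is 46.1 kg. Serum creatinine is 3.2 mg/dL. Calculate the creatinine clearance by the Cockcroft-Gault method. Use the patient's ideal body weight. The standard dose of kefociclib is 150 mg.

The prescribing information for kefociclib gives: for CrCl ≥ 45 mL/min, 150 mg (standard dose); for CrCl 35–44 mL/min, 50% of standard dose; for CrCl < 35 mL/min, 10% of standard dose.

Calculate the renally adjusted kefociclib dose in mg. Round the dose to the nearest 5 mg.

CrCl = (140 − 43) × 46.1 / (72 × 3.2) = 4471.7 / 230.40 ≈ 19.4 mL/min
CrCl ≈ 19 mL/min → bracket < 35 mL/min.
10% of 150 mg = 15 mg

15 mg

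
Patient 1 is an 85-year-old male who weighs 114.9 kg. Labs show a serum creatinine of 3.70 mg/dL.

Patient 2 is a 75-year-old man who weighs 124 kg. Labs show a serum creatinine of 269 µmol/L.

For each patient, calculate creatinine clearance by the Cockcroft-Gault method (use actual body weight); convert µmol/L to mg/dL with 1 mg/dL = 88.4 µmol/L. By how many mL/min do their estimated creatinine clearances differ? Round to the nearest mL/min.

Patient 1: CrCl = (140 − 85) × 114.9 / (72 × 3.7) = 6319.5 / 266.40 ≈ 23.7 mL/min
Patient 2: SCr = 269 / 88.4 = 3.043 mg/dL
Patient 2: CrCl = (140 − 75) × 124 / (72 × 3.043) = 8060.0 / 219.10 ≈ 36.8 mL/min
|23.7 − 36.8| = 13.1 mL/min

13 mL/min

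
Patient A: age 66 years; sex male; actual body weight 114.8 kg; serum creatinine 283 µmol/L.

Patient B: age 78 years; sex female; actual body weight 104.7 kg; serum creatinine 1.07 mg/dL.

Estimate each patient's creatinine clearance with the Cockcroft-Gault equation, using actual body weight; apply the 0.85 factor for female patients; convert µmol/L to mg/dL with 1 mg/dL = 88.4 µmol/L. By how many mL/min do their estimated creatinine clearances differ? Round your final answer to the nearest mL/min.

Patient A: SCr = 283 / 88.4 = 3.201 mg/dL
Patient A: CrCl = (140 − 66) × 114.8 / (72 × 3.201) = 8495.2 / 230.47 ≈ 36.9 mL/min
Patient B: CrCl = (140 − 78) × 104.7 / (72 × 1.07) × 0.85 = 6491.4 / 77.04 × 0.85 ≈ 71.6 mL/min
|36.9 − 71.6| = 34.7 mL/min

35 mL/min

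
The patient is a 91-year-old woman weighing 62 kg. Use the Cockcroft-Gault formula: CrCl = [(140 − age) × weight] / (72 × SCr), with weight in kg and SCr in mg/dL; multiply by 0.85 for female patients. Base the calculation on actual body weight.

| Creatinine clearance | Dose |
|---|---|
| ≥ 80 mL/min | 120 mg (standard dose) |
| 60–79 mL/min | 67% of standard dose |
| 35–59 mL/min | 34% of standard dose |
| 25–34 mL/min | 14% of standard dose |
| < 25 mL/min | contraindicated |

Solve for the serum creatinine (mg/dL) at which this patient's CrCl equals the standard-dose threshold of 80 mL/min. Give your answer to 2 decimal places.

0.45 mg/dL

Standard dose requires CrCl ≥ 80 mL/min.
Set (140 − 91) × 62 × 0.85 / (72 × SCr) = 80
SCr = (140 − 91) × 62 × 0.85 / (72 × 80) = 0.448 mg/dL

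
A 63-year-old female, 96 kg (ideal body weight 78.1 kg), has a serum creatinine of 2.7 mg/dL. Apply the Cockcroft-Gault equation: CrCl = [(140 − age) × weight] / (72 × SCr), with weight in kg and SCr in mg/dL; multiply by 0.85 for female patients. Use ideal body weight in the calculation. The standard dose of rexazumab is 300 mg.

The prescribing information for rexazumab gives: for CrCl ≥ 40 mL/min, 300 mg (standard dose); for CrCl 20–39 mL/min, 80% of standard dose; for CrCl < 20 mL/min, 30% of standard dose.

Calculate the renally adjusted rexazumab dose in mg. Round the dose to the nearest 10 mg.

240 mg

CrCl = (140 − 63) × 78.1 / (72 × 2.7) × 0.85 = 6013.7 / 194.40 × 0.85 ≈ 26.3 mL/min
CrCl ≈ 26 mL/min → bracket 20–39 mL/min.
80% of 300 mg = 240 mg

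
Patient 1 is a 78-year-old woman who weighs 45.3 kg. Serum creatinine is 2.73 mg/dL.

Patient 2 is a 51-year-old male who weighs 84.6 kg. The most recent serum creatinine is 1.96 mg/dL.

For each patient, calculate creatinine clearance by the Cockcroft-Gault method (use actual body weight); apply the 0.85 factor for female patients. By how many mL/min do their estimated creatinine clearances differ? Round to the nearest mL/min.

Patient 1: CrCl = (140 − 78) × 45.3 / (72 × 2.73) × 0.85 = 2808.6 / 196.56 × 0.85 ≈ 12.1 mL/min
Patient 2: CrCl = (140 − 51) × 84.6 / (72 × 1.96) = 7529.4 / 141.12 ≈ 53.4 mL/min
|12.1 − 53.4| = 41.3 mL/min

41 mL/min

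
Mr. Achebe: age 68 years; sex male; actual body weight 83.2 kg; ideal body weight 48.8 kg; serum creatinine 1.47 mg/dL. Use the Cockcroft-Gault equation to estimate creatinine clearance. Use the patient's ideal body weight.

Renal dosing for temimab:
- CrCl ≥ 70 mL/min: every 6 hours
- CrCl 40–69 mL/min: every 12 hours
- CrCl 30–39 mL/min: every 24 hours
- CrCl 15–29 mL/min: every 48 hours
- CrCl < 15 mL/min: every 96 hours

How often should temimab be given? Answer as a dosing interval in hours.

CrCl = (140 − 68) × 48.8 / (72 × 1.47) = 3513.6 / 105.84 ≈ 33.2 mL/min
CrCl ≈ 33 mL/min → bracket 30–39 mL/min → every 24 hours.

every 24 hours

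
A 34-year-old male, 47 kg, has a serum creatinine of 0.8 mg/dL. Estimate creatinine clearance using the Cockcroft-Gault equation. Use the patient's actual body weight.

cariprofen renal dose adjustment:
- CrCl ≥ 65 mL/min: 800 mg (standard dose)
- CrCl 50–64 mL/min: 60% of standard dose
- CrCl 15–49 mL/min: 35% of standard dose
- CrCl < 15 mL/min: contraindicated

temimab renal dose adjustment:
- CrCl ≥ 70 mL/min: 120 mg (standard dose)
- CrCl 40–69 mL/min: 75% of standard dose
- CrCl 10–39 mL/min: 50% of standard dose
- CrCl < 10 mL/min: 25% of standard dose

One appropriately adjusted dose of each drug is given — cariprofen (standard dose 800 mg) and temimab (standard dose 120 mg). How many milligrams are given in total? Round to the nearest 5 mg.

CrCl = (140 − 34) × 47 / (72 × 0.8) = 4982.0 / 57.60 ≈ 86.5 mL/min
CrCl ≈ 86 mL/min.
cariprofen: ≥ 65 mL/min → 100% of 800 mg = 800 mg.
temimab: ≥ 70 mL/min → 100% of 120 mg = 120 mg.
Total = 800 + 120 = 920 mg.

920 mg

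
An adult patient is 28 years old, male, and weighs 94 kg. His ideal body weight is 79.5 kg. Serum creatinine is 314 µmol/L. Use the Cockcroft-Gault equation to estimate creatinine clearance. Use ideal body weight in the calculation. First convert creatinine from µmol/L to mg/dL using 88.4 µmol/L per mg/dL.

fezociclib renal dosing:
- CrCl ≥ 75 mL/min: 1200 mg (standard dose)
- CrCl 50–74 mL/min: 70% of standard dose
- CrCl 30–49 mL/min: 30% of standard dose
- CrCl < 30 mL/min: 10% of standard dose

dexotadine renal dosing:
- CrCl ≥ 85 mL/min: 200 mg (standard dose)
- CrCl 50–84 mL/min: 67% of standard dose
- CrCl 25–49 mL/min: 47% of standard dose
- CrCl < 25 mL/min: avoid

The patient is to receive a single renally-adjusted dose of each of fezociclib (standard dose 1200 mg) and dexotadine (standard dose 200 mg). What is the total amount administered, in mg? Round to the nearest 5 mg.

SCr = 314 / 88.4 = 3.552 mg/dL
CrCl = (140 − 28) × 79.5 / (72 × 3.552) = 8904.0 / 255.74 ≈ 34.8 mL/min
CrCl ≈ 35 mL/min.
fezociclib: 30–49 mL/min → 30% of 1200 mg = 360 mg.
dexotadine: 25–49 mL/min → 47% of 200 mg = 94 mg.
Total = 360 + 94 = 454 mg.

455 mg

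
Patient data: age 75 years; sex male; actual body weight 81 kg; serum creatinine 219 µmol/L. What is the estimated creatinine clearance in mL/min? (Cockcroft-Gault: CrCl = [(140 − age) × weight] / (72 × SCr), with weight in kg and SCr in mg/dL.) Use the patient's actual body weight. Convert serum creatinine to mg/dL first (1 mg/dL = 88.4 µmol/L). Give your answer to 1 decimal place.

29.5 mL/min

SCr = 219 / 88.4 = 2.477 mg/dL
CrCl = (140 − 75) × 81 / (72 × 2.477) = 5265.0 / 178.34 ≈ 29.5 mL/min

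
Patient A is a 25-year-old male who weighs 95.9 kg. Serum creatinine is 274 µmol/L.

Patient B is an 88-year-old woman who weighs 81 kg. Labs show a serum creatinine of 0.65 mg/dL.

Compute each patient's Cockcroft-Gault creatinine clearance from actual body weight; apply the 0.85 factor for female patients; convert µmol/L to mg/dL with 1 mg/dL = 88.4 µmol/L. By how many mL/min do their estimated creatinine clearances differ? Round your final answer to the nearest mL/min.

27 mL/min

Patient A: SCr = 274 / 88.4 = 3.1 mg/dL
Patient A: CrCl = (140 − 25) × 95.9 / (72 × 3.1) = 11028.5 / 223.20 ≈ 49.4 mL/min
Patient B: CrCl = (140 − 88) × 81 / (72 × 0.65) × 0.85 = 4212.0 / 46.80 × 0.85 ≈ 76.5 mL/min
|49.4 − 76.5| = 27.1 mL/min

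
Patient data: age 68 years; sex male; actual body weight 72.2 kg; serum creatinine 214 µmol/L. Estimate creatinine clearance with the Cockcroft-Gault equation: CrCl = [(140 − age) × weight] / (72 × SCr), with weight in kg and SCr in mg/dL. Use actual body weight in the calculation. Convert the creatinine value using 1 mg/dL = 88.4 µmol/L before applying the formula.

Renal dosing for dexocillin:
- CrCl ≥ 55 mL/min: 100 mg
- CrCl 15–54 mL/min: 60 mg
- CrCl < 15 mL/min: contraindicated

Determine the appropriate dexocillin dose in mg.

60 mg

SCr = 214 / 88.4 = 2.421 mg/dL
CrCl = (140 − 68) × 72.2 / (72 × 2.421) = 5198.4 / 174.31 ≈ 29.8 mL/min
CrCl ≈ 30 mL/min → bracket 15–54 mL/min.
Dose for this bracket: 60 mg.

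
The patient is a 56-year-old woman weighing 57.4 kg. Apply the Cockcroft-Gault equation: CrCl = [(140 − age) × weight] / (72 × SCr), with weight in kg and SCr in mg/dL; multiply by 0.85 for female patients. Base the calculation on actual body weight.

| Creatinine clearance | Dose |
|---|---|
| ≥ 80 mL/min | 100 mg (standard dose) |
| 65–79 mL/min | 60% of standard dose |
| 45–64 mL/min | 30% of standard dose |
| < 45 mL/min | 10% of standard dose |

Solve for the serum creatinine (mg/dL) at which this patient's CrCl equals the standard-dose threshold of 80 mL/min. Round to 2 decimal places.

Standard dose requires CrCl ≥ 80 mL/min.
Set (140 − 56) × 57.4 × 0.85 / (72 × SCr) = 80
SCr = (140 − 56) × 57.4 × 0.85 / (72 × 80) = 0.712 mg/dL

0.71 mg/dL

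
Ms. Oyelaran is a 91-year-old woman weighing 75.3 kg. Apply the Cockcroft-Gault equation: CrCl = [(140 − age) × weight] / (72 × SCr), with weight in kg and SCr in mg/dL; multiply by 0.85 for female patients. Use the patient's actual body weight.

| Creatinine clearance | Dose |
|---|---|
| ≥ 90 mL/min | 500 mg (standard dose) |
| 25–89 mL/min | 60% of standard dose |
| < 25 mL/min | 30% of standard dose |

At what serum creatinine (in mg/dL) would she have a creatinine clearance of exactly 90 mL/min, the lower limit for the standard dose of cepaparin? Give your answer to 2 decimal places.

0.48 mg/dL

Standard dose requires CrCl ≥ 90 mL/min.
Set (140 − 91) × 75.3 × 0.85 / (72 × SCr) = 90
SCr = (140 − 91) × 75.3 × 0.85 / (72 × 90) = 0.484 mg/dL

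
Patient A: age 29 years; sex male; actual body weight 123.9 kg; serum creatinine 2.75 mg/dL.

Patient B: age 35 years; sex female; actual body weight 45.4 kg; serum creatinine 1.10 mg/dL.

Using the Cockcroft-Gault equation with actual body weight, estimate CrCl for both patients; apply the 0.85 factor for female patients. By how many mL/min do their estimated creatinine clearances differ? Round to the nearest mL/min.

18 mL/min

Patient A: CrCl = (140 − 29) × 123.9 / (72 × 2.75) = 13752.9 / 198.00 ≈ 69.5 mL/min
Patient B: CrCl = (140 − 35) × 45.4 / (72 × 1.1) × 0.85 = 4767.0 / 79.20 × 0.85 ≈ 51.2 mL/min
|69.5 − 51.2| = 18.3 mL/min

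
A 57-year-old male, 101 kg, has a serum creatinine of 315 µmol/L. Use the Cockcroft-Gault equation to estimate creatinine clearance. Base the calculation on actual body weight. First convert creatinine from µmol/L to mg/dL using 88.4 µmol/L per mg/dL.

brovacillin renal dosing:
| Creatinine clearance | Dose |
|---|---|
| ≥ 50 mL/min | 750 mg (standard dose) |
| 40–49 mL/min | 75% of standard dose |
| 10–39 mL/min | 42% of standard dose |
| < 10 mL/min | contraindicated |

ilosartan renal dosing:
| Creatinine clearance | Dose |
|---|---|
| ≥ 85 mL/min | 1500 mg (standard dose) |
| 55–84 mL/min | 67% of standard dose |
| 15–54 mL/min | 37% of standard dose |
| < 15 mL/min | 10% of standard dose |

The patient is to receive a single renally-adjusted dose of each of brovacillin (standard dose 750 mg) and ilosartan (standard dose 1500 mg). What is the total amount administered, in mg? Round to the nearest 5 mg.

SCr = 315 / 88.4 = 3.563 mg/dL
CrCl = (140 − 57) × 101 / (72 × 3.563) = 8383.0 / 256.54 ≈ 32.7 mL/min
CrCl ≈ 33 mL/min.
brovacillin: 10–39 mL/min → 42% of 750 mg = 315 mg.
ilosartan: 15–54 mL/min → 37% of 1500 mg = 555 mg.
Total = 315 + 555 = 870 mg.

870 mg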